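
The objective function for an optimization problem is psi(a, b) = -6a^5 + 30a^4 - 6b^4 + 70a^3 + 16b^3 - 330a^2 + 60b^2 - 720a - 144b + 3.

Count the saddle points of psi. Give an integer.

6

psi separates as a function of a plus a function of b, so ∇psi=0 decouples.
∂psi/∂a = -30(a - 4)(a - 3)(a + 1)(a + 2) = 0 at a ∈ {-2, -1, 3, 4}; ∂psi/∂b = -24(b - 3)(b - 1)(b + 2) = 0 at b ∈ {-2, 1, 3}.
The Hessian is diagonal: diag(psi_aa, psi_bb). Second derivatives: psi_aa(-2)=900, psi_aa(-1)=-600, psi_aa(3)=600, psi_aa(4)=-900; psi_bb(-2)=-360, psi_bb(1)=144, psi_bb(3)=-240.
Saddle points occur where the two diagonal entries have opposite signs: (-2, -2), (-2, 3), (-1, 1), (3, -2), (3, 3), (4, 1). Count: 6.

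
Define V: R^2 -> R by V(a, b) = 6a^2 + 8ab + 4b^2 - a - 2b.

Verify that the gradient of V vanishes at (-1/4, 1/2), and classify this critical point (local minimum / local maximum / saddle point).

∇V = (12a + 8b - 1, 8a + 8b - 2); substituting (-1/4, 1/2) gives ∇V = (0, 0), so (-1/4, 1/2) is indeed a critical point.
The Hessian of V is constant: H = [[12, 8], [8, 8]].
det(H) = 12·8 − 8² = 32.
det(H) > 0 and tr(H) = 20 > 0, so H is positive definite and the point is a local minimum.

local minimum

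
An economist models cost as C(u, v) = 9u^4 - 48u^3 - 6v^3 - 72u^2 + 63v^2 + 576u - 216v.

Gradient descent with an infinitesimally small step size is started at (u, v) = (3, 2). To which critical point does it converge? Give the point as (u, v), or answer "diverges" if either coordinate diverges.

(4, 3)

C is separable, so gradient descent decouples: u follows -∂C/∂u, v follows -∂C/∂v.
∂C/∂u = 36(u - 4)(u - 2)(u + 2); at u=3 this is -180, so u increases.
∂C/∂v = -18(v - 4)(v - 3); at v=2 this is -36, so v increases.
u converges to its nearest critical value 4 (a local min of the u-part); v converges to 3. The iterate converges to (4, 3).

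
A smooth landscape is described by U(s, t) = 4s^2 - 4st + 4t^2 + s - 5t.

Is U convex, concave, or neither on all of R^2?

convex

U is quadratic, so its Hessian is the constant matrix H = [[8, -4], [-4, 8]].
det(H) = 48, tr(H) = 16.
det(H) > 0 and tr(H) > 0, so H is positive definite everywhere: convex.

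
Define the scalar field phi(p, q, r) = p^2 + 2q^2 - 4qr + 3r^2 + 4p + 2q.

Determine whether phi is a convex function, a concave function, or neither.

convex

phi is quadratic, so its Hessian is the constant matrix H = [[2, 0, 0], [0, 4, -4], [0, -4, 6]].
Leading principal minors: 2, 8, 16.
All positive ⇒ H ≻ 0 ⇒ convex.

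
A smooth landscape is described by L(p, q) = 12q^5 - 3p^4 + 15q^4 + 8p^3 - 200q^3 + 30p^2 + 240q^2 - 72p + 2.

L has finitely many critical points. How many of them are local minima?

L separates as a function of p plus a function of q, so ∇L=0 decouples.
∂L/∂p = -12(p - 3)(p - 1)(p + 2) = 0 at p ∈ {-2, 1, 3}; ∂L/∂q = 60q(q - 2)(q - 1)(q + 4) = 0 at q ∈ {-4, 0, 1, 2}.
The Hessian is diagonal: diag(L_pp, L_qq). Second derivatives: L_pp(-2)=-180, L_pp(1)=72, L_pp(3)=-120; L_qq(-4)=-7200, L_qq(0)=480, L_qq(1)=-300, L_qq(2)=720.
Local minima occur where both diagonal entries positive: (1, 0), (1, 2). Count: 2.

2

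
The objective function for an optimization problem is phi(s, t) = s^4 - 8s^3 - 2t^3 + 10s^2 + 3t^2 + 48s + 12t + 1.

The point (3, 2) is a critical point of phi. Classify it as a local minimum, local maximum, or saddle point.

local maximum

The mixed partial ∂²phi/∂s∂t is 0, so the Hessian at any point is diag(phi_ss, phi_tt) = diag(4(3s^2 - 12s + 5), 6(-2t + 1)).
At (3, 2): H = diag(-16, -18).
Both eigenvalues are negative, so H is negative definite: a local maximum.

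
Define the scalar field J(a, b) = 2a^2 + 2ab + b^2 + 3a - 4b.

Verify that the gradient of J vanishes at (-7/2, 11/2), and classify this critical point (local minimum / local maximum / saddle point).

∇J = (4a + 2b + 3, 2a + 2b - 4); substituting (-7/2, 11/2) gives ∇J = (0, 0), so (-7/2, 11/2) is indeed a critical point.
The Hessian of J is constant: H = [[4, 2], [2, 2]].
det(H) = 4·2 − 2² = 4.
det(H) > 0 and tr(H) = 6 > 0, so H is positive definite and the point is a local minimum.

local minimum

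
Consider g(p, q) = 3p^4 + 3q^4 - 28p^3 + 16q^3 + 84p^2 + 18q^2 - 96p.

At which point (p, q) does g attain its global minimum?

(4, -3)

g(p,q) separates as A(p) + B(q), so its minimum is min A + min B.
A'(p) = 12(p - 4)(p - 2)(p - 1) vanishes at p ∈ {1, 2, 4}; B'(q) = 12q(q + 1)(q + 3) vanishes at q ∈ {-3, -1, 0}.
Local minima of A (where A''>0): A(1)=-37, A(4)=-64. Local minima of B: B(-3)=-27, B(0)=0.
So the global minimum of g is A(4) + B(-3) = -64 − 27 = -91, attained at (4, -3).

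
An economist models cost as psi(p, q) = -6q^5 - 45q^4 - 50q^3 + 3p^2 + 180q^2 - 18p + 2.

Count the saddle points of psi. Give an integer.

psi separates as a function of p plus a function of q, so ∇psi=0 decouples.
∂psi/∂p = 6(p - 3) = 0 at p ∈ {3}; ∂psi/∂q = -30q(q - 1)(q + 3)(q + 4) = 0 at q ∈ {-4, -3, 0, 1}.
The Hessian is diagonal: diag(psi_pp, psi_qq). Second derivatives: psi_pp(3)=6; psi_qq(-4)=600, psi_qq(-3)=-360, psi_qq(0)=360, psi_qq(1)=-600.
Saddle points occur where the two diagonal entries have opposite signs: (3, -3), (3, 1). Count: 2.

2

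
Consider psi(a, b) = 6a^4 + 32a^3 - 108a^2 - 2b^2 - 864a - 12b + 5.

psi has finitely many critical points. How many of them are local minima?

psi separates as a function of a plus a function of b, so ∇psi=0 decouples.
∂psi/∂a = 24(a - 3)(a + 3)(a + 4) = 0 at a ∈ {-4, -3, 3}; ∂psi/∂b = -4(b + 3) = 0 at b ∈ {-3}.
The Hessian is diagonal: diag(psi_aa, psi_bb). Second derivatives: psi_aa(-4)=168, psi_aa(-3)=-144, psi_aa(3)=1008; psi_bb(-3)=-4.
Local minima occur where both diagonal entries positive: none. Count: 0.

0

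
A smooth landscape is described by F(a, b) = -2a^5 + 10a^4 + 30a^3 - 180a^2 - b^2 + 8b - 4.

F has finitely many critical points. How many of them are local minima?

0

F separates as a function of a plus a function of b, so ∇F=0 decouples.
∂F/∂a = -10a(a - 4)(a - 3)(a + 3) = 0 at a ∈ {-3, 0, 3, 4}; ∂F/∂b = -2(b - 4) = 0 at b ∈ {4}.
The Hessian is diagonal: diag(F_aa, F_bb). Second derivatives: F_aa(-3)=1260, F_aa(0)=-360, F_aa(3)=180, F_aa(4)=-280; F_bb(4)=-2.
Local minima occur where both diagonal entries positive: none. Count: 0.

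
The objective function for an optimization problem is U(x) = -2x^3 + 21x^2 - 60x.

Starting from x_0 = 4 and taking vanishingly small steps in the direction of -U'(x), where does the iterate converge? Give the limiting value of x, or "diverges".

2

U'(x) = -6(x - 5)(x - 2), so U'(4) = 12.
Gradient descent moves in the -U' direction, i.e. x is decreasing.
The nearest critical point in that direction is x = 2, where U'' = 18 > 0 (a local minimum). The iterate converges there.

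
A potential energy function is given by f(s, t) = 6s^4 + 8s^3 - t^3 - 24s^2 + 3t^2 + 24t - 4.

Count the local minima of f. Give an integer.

2

f separates as a function of s plus a function of t, so ∇f=0 decouples.
∂f/∂s = 24s(s - 1)(s + 2) = 0 at s ∈ {-2, 0, 1}; ∂f/∂t = -3(t - 4)(t + 2) = 0 at t ∈ {-2, 4}.
The Hessian is diagonal: diag(f_ss, f_tt). Second derivatives: f_ss(-2)=144, f_ss(0)=-48, f_ss(1)=72; f_tt(-2)=18, f_tt(4)=-18.
Local minima occur where both diagonal entries positive: (-2, -2), (1, -2). Count: 2.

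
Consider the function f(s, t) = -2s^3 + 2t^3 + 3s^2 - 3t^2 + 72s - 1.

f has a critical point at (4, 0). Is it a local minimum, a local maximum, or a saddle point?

The mixed partial ∂²f/∂s∂t is 0, so the Hessian at any point is diag(f_ss, f_tt) = diag(6(-2s + 1), 6(2t - 1)).
At (4, 0): H = diag(-42, -6).
Both eigenvalues are negative, so H is negative definite: a local maximum.

local maximum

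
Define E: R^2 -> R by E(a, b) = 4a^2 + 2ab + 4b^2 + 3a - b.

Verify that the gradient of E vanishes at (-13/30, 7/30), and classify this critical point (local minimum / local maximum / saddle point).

∇E = (8a + 2b + 3, 2a + 8b - 1); substituting (-13/30, 7/30) gives ∇E = (0, 0), so (-13/30, 7/30) is indeed a critical point.
The Hessian of E is constant: H = [[8, 2], [2, 8]].
det(H) = 8·8 − 2² = 60.
det(H) > 0 and tr(H) = 16 > 0, so H is positive definite and the point is a local minimum.

local minimum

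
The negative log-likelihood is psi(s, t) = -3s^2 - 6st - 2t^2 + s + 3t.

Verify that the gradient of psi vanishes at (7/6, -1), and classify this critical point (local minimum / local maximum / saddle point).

∇psi = (-6s - 6t + 1, -6s - 4t + 3); substituting (7/6, -1) gives ∇psi = (0, 0), so (7/6, -1) is indeed a critical point.
The Hessian of psi is constant: H = [[-6, -6], [-6, -4]].
det(H) = (-6)·(-4) − (-6)² = -12.
Since det(H) < 0, H is indefinite and the critical point is a saddle point.

saddle point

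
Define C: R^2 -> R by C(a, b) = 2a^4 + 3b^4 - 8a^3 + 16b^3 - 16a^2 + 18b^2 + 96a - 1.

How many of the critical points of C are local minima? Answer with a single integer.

C separates as a function of a plus a function of b, so ∇C=0 decouples.
∂C/∂a = 8(a - 3)(a - 2)(a + 2) = 0 at a ∈ {-2, 2, 3}; ∂C/∂b = 12b(b + 1)(b + 3) = 0 at b ∈ {-3, -1, 0}.
The Hessian is diagonal: diag(C_aa, C_bb). Second derivatives: C_aa(-2)=160, C_aa(2)=-32, C_aa(3)=40; C_bb(-3)=72, C_bb(-1)=-24, C_bb(0)=36.
Local minima occur where both diagonal entries positive: (-2, -3), (-2, 0), (3, -3), (3, 0). Count: 4.

4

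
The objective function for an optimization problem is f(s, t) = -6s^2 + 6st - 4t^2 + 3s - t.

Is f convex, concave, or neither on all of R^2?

concave

f is quadratic, so its Hessian is the constant matrix H = [[-12, 6], [6, -8]].
det(H) = 60, tr(H) = -20.
det(H) > 0 and tr(H) < 0, so H is negative definite everywhere: concave.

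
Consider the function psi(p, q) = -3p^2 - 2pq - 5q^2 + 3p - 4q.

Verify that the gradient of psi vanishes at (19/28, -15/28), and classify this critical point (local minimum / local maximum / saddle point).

∇psi = (-6p - 2q + 3, -2p - 10q - 4); substituting (19/28, -15/28) gives ∇psi = (0, 0), so (19/28, -15/28) is indeed a critical point.
The Hessian of psi is constant: H = [[-6, -2], [-2, -10]].
det(H) = (-6)·(-10) − (-2)² = 56.
det(H) > 0 and tr(H) = -16 < 0, so H is negative definite and the point is a local maximum.

local maximum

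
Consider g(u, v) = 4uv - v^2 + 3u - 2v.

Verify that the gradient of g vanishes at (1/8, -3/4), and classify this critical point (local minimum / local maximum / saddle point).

saddle point

∇g = (4v + 3, 4u - 2v - 2); substituting (1/8, -3/4) gives ∇g = (0, 0), so (1/8, -3/4) is indeed a critical point.
The Hessian of g is constant: H = [[0, 4], [4, -2]].
det(H) = 0·(-2) − 4² = -16.
Since det(H) < 0, H is indefinite and the critical point is a saddle point.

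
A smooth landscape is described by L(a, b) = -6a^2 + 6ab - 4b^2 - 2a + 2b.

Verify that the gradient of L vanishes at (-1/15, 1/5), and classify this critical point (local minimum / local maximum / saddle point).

∇L = (-12a + 6b - 2, 6a - 8b + 2); substituting (-1/15, 1/5) gives ∇L = (0, 0), so (-1/15, 1/5) is indeed a critical point.
The Hessian of L is constant: H = [[-12, 6], [6, -8]].
det(H) = (-12)·(-8) − 6² = 60.
det(H) > 0 and tr(H) = -20 < 0, so H is negative definite and the point is a local maximum.

local maximum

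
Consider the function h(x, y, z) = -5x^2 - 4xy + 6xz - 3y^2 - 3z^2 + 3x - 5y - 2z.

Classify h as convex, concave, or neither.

concave

h is quadratic, so its Hessian is the constant matrix H = [[-10, -4, 6], [-4, -6, 0], [6, 0, -6]].
Leading principal minors: -10, 44, -48.
Signs alternate −, +, − ⇒ H ≺ 0 ⇒ concave.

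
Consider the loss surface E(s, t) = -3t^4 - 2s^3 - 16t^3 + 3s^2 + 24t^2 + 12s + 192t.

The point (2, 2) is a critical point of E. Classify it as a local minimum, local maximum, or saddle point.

local maximum

The mixed partial ∂²E/∂s∂t is 0, so the Hessian at any point is diag(E_ss, E_tt) = diag(6(-2s + 1), 12(-3t^2 - 8t + 4)).
At (2, 2): H = diag(-18, -288).
Both eigenvalues are negative, so H is negative definite: a local maximum.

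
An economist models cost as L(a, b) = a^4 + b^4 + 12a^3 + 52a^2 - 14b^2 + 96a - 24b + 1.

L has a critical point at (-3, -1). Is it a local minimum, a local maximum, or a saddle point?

local maximum

The mixed partial ∂²L/∂a∂b is 0, so the Hessian at any point is diag(L_aa, L_bb) = diag(4(3a^2 + 18a + 26), 4(3b^2 - 7)).
At (-3, -1): H = diag(-4, -16).
Both eigenvalues are negative, so H is negative definite: a local maximum.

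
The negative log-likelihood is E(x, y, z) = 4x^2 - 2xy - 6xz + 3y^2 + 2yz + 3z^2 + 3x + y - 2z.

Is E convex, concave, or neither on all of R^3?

E is quadratic, so its Hessian is the constant matrix H = [[8, -2, -6], [-2, 6, 2], [-6, 2, 6]].
Leading principal minors: 8, 44, 64.
All positive ⇒ H ≻ 0 ⇒ convex.

convex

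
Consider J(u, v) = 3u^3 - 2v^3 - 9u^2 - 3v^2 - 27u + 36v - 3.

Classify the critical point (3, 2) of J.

The mixed partial ∂²J/∂u∂v is 0, so the Hessian at any point is diag(J_uu, J_vv) = diag(18(u - 1), -6(2v + 1)).
At (3, 2): H = diag(36, -30).
The eigenvalues have opposite signs, so H is indefinite: a saddle point.

saddle point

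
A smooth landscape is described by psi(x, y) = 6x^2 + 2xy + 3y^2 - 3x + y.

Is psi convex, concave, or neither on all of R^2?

psi is quadratic, so its Hessian is the constant matrix H = [[12, 2], [2, 6]].
det(H) = 68, tr(H) = 18.
det(H) > 0 and tr(H) > 0, so H is positive definite everywhere: convex.

convex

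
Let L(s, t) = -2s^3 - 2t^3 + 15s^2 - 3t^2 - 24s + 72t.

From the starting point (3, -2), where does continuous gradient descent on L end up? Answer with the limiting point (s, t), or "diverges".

(1, -4)

L is separable, so gradient descent decouples: s follows -∂L/∂s, t follows -∂L/∂t.
∂L/∂s = -6(s - 4)(s - 1); at s=3 this is 12, so s decreases.
∂L/∂t = -6(t - 3)(t + 4); at t=-2 this is 60, so t decreases.
s converges to its nearest critical value 1 (a local min of the s-part); t converges to -4. The iterate converges to (1, -4).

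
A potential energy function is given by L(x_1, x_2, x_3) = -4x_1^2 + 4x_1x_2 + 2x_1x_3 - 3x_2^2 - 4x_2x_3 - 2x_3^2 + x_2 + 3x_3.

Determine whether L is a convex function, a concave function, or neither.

L is quadratic, so its Hessian is the constant matrix H = [[-8, 4, 2], [4, -6, -4], [2, -4, -4]].
Leading principal minors: -8, 32, -40.
Signs alternate −, +, − ⇒ H ≺ 0 ⇒ concave.

concave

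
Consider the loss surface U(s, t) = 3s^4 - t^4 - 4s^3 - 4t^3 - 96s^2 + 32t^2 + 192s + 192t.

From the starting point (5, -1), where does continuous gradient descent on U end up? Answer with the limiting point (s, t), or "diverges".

U is separable, so gradient descent decouples: s follows -∂U/∂s, t follows -∂U/∂t.
∂U/∂s = 12(s - 4)(s - 1)(s + 4); at s=5 this is 432, so s decreases.
∂U/∂t = -4(t - 4)(t + 3)(t + 4); at t=-1 this is 120, so t decreases.
s converges to its nearest critical value 4 (a local min of the s-part); t converges to -3. The iterate converges to (4, -3).

(4, -3)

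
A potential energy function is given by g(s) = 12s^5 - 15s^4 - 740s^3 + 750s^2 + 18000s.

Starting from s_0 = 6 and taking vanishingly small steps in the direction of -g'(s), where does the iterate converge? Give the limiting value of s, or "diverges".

g'(s) = 60(s - 5)(s - 4)(s + 3)(s + 5), so g'(6) = 11880.
Gradient descent moves in the -g' direction, i.e. s is decreasing.
The nearest critical point in that direction is s = 5, where g'' = 4800 > 0 (a local minimum). The iterate converges there.

5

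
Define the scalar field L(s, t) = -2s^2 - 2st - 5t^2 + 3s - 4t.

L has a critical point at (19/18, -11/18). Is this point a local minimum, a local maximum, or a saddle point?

local maximum

The Hessian of L is constant: H = [[-4, -2], [-2, -10]].
det(H) = (-4)·(-10) − (-2)² = 36.
det(H) > 0 and tr(H) = -14 < 0, so H is negative definite and the point is a local maximum.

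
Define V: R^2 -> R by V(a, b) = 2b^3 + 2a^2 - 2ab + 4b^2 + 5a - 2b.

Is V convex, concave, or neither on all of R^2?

The term 2b^3 is cubic, so the Hessian is not constant.
∂²V/∂b² = 12b + 8, which takes both signs as b varies (negative for sufficiently negative b). A diagonal entry of the Hessian changing sign means the Hessian is neither positive- nor negative-semidefinite on all of R^2.

neither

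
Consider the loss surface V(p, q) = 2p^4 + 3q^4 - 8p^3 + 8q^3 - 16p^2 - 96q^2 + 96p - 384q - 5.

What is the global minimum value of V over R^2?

-1957

V(p,q) separates as A(p) + B(q) − 5, so its minimum is min A + min B − 5.
A'(p) = 8(p - 3)(p - 2)(p + 2) vanishes at p ∈ {-2, 2, 3}; B'(q) = 12(q - 4)(q + 2)(q + 4) vanishes at q ∈ {-4, -2, 4}.
Local minima of A (where A''>0): A(-2)=-160, A(3)=90. Local minima of B: B(-4)=256, B(4)=-1792.
So the global minimum of V is A(-2) + B(4) − 5 = -160 − 1792 − 5 = -1957, attained at (-2, 4).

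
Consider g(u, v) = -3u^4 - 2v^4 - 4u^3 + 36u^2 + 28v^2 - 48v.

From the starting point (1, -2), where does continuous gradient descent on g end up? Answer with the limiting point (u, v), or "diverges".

g is separable, so gradient descent decouples: u follows -∂g/∂u, v follows -∂g/∂v.
∂g/∂u = -12u(u - 2)(u + 3); at u=1 this is 48, so u decreases.
∂g/∂v = -8(v - 2)(v - 1)(v + 3); at v=-2 this is -96, so v increases.
u converges to its nearest critical value 0 (a local min of the u-part); v converges to 1. The iterate converges to (0, 1).

(0, 1)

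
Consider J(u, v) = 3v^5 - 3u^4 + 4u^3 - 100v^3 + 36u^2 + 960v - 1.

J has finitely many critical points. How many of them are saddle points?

J separates as a function of u plus a function of v, so ∇J=0 decouples.
∂J/∂u = -12u(u - 3)(u + 2) = 0 at u ∈ {-2, 0, 3}; ∂J/∂v = 15(v - 4)(v - 2)(v + 2)(v + 4) = 0 at v ∈ {-4, -2, 2, 4}.
The Hessian is diagonal: diag(J_uu, J_vv). Second derivatives: J_uu(-2)=-120, J_uu(0)=72, J_uu(3)=-180; J_vv(-4)=-1440, J_vv(-2)=720, J_vv(2)=-720, J_vv(4)=1440.
Saddle points occur where the two diagonal entries have opposite signs: (-2, -2), (-2, 4), (0, -4), (0, 2), (3, -2), (3, 4). Count: 6.

6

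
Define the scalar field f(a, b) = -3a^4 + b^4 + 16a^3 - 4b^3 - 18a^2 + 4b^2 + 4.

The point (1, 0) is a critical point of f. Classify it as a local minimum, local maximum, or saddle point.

The mixed partial ∂²f/∂a∂b is 0, so the Hessian at any point is diag(f_aa, f_bb) = diag(12(-3a^2 + 8a - 3), 4(3b^2 - 6b + 2)).
At (1, 0): H = diag(24, 8).
Both eigenvalues are positive, so H is positive definite: a local minimum.

local minimum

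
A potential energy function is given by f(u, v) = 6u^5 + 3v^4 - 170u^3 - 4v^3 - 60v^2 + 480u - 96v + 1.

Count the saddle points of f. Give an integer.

f separates as a function of u plus a function of v, so ∇f=0 decouples.
∂f/∂u = 30(u - 4)(u - 1)(u + 1)(u + 4) = 0 at u ∈ {-4, -1, 1, 4}; ∂f/∂v = 12(v - 4)(v + 1)(v + 2) = 0 at v ∈ {-2, -1, 4}.
The Hessian is diagonal: diag(f_uu, f_vv). Second derivatives: f_uu(-4)=-3600, f_uu(-1)=900, f_uu(1)=-900, f_uu(4)=3600; f_vv(-2)=72, f_vv(-1)=-60, f_vv(4)=360.
Saddle points occur where the two diagonal entries have opposite signs: (-4, -2), (-4, 4), (-1, -1), (1, -2), (1, 4), (4, -1). Count: 6.

6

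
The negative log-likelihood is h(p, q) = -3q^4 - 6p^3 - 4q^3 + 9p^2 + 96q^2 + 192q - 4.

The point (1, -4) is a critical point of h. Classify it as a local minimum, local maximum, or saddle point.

The mixed partial ∂²h/∂p∂q is 0, so the Hessian at any point is diag(h_pp, h_qq) = diag(18(-2p + 1), 12(-3q^2 - 2q + 16)).
At (1, -4): H = diag(-18, -288).
Both eigenvalues are negative, so H is negative definite: a local maximum.

local maximum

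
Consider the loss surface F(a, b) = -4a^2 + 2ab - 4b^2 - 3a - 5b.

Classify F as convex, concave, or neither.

concave

F is quadratic, so its Hessian is the constant matrix H = [[-8, 2], [2, -8]].
det(H) = 60, tr(H) = -16.
det(H) > 0 and tr(H) < 0, so H is negative definite everywhere: concave.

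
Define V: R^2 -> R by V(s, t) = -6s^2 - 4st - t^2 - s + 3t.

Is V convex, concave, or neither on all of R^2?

V is quadratic, so its Hessian is the constant matrix H = [[-12, -4], [-4, -2]].
det(H) = 8, tr(H) = -14.
det(H) > 0 and tr(H) < 0, so H is negative definite everywhere: concave.

concave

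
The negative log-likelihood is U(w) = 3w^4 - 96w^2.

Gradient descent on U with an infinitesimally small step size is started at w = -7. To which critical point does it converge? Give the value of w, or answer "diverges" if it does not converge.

U'(w) = 12w(w - 4)(w + 4), so U'(-7) = -2772.
Gradient descent moves in the -U' direction, i.e. w is increasing.
The nearest critical point in that direction is w = -4, where U'' = 384 > 0 (a local minimum). The iterate converges there.

-4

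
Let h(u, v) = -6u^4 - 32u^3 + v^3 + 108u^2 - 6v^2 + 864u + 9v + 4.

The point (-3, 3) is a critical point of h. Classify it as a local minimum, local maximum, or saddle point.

local minimum

The mixed partial ∂²h/∂u∂v is 0, so the Hessian at any point is diag(h_uu, h_vv) = diag(24(-3u^2 - 8u + 9), 6(v - 2)).
At (-3, 3): H = diag(144, 6).
Both eigenvalues are positive, so H is positive definite: a local minimum.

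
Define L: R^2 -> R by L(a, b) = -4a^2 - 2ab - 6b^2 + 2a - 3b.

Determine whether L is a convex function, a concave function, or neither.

concave

L is quadratic, so its Hessian is the constant matrix H = [[-8, -2], [-2, -12]].
det(H) = 92, tr(H) = -20.
det(H) > 0 and tr(H) < 0, so H is negative definite everywhere: concave.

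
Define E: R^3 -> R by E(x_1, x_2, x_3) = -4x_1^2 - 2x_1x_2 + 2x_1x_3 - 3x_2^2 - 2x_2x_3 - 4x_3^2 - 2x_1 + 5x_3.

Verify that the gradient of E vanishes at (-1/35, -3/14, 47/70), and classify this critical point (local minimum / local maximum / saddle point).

local maximum

∇E = (-8x_1 - 2x_2 + 2x_3 - 2, -2x_1 - 6x_2 - 2x_3, 2x_1 - 2x_2 - 8x_3 + 5); substituting (-1/35, -3/14, 47/70) gives ∇E = (0, 0, 0), so (-1/35, -3/14, 47/70) is indeed a critical point.
The Hessian is constant: H = [[-8, -2, 2], [-2, -6, -2], [2, -2, -8]].
Leading principal minors: Δ₁ = -8, Δ₂ = 44, Δ₃ = -280.
The minors alternate sign starting negative (−, +, −), so H is negative definite: a local maximum.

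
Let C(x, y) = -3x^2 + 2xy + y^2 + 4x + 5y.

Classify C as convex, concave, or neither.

C is quadratic, so its Hessian is the constant matrix H = [[-6, 2], [2, 2]].
det(H) = -16, tr(H) = -4.
det(H) < 0, so H is indefinite: neither convex nor concave.

neither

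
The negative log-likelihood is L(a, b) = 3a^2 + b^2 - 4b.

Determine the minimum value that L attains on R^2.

L(a,b) separates as P(a) + Q(b), so its minimum is min P + min Q.
P'(a) = 6a vanishes at a ∈ {0}; Q'(b) = 2b - 4 vanishes at b ∈ {2}.
Local minima of P (where P''>0): P(0)=0. Local minima of Q: Q(2)=-4.
So the global minimum of L is P(0) + Q(2) = 0 − 4 = -4, attained at (0, 2).

-4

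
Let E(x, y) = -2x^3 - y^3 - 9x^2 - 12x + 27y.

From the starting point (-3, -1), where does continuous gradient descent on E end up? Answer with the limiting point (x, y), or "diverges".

E is separable, so gradient descent decouples: x follows -∂E/∂x, y follows -∂E/∂y.
∂E/∂x = -6(x + 1)(x + 2); at x=-3 this is -12, so x increases.
∂E/∂y = -3(y - 3)(y + 3); at y=-1 this is 24, so y decreases.
x converges to its nearest critical value -2 (a local min of the x-part); y converges to -3. The iterate converges to (-2, -3).

(-2, -3)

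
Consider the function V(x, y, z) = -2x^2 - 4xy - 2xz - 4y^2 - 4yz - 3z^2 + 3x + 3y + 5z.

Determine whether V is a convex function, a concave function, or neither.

V is quadratic, so its Hessian is the constant matrix H = [[-4, -4, -2], [-4, -8, -4], [-2, -4, -6]].
Leading principal minors: -4, 16, -64.
Signs alternate −, +, − ⇒ H ≺ 0 ⇒ concave.

concave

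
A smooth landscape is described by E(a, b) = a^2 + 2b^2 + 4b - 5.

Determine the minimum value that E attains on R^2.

-7

E(a,b) separates as P(a) + Q(b) − 5, so its minimum is min P + min Q − 5.
P'(a) = 2a vanishes at a ∈ {0}; Q'(b) = 4b + 4 vanishes at b ∈ {-1}.
Local minima of P (where P''>0): P(0)=0. Local minima of Q: Q(-1)=-2.
So the global minimum of E is P(0) + Q(-1) − 5 = 0 − 2 − 5 = -7, attained at (0, -1).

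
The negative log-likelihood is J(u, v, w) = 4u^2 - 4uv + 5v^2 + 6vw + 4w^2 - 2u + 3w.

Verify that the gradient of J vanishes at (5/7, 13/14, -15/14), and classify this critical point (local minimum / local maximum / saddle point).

∇J = (8u - 4v - 2, -4u + 10v + 6w, 6v + 8w + 3); substituting (5/7, 13/14, -15/14) gives ∇J = (0, 0, 0), so (5/7, 13/14, -15/14) is indeed a critical point.
The Hessian is constant: H = [[8, -4, 0], [-4, 10, 6], [0, 6, 8]].
Leading principal minors: Δ₁ = 8, Δ₂ = 64, Δ₃ = 224.
All leading minors are positive, so H is positive definite: a local minimum.

local minimum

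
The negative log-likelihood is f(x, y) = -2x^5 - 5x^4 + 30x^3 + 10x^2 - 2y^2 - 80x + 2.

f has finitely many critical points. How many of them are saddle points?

2

f separates as a function of x plus a function of y, so ∇f=0 decouples.
∂f/∂x = -10(x - 2)(x - 1)(x + 1)(x + 4) = 0 at x ∈ {-4, -1, 1, 2}; ∂f/∂y = -4y = 0 at y ∈ {0}.
The Hessian is diagonal: diag(f_xx, f_yy). Second derivatives: f_xx(-4)=900, f_xx(-1)=-180, f_xx(1)=100, f_xx(2)=-180; f_yy(0)=-4.
Saddle points occur where the two diagonal entries have opposite signs: (-4, 0), (1, 0). Count: 2.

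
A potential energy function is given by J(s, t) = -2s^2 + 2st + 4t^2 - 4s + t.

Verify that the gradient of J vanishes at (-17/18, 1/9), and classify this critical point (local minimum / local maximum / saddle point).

∇J = (-4s + 2t - 4, 2s + 8t + 1); substituting (-17/18, 1/9) gives ∇J = (0, 0), so (-17/18, 1/9) is indeed a critical point.
The Hessian of J is constant: H = [[-4, 2], [2, 8]].
det(H) = (-4)·8 − 2² = -36.
Since det(H) < 0, H is indefinite and the critical point is a saddle point.

saddle point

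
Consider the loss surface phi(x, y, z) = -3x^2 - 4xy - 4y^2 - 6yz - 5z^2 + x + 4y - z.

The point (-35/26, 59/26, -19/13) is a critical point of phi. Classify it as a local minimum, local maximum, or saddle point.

local maximum

The Hessian is constant: H = [[-6, -4, 0], [-4, -8, -6], [0, -6, -10]].
Leading principal minors: Δ₁ = -6, Δ₂ = 32, Δ₃ = -104.
The minors alternate sign starting negative (−, +, −), so H is negative definite: a local maximum.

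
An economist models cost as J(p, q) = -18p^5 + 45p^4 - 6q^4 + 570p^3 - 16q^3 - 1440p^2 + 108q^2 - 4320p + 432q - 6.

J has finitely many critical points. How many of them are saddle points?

6

J separates as a function of p plus a function of q, so ∇J=0 decouples.
∂J/∂p = -90(p - 4)(p - 3)(p + 1)(p + 4) = 0 at p ∈ {-4, -1, 3, 4}; ∂J/∂q = -24(q - 3)(q + 2)(q + 3) = 0 at q ∈ {-3, -2, 3}.
The Hessian is diagonal: diag(J_pp, J_qq). Second derivatives: J_pp(-4)=15120, J_pp(-1)=-5400, J_pp(3)=2520, J_pp(4)=-3600; J_qq(-3)=-144, J_qq(-2)=120, J_qq(3)=-720.
Saddle points occur where the two diagonal entries have opposite signs: (-4, -3), (-4, 3), (-1, -2), (3, -3), (3, 3), (4, -2). Count: 6.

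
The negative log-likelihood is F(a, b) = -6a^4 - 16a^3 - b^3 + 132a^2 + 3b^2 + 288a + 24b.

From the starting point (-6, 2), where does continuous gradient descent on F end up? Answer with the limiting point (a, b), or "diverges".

diverges

F is separable, so gradient descent decouples: a follows -∂F/∂a, b follows -∂F/∂b.
∂F/∂a = -24(a - 3)(a + 1)(a + 4); at a=-6 this is 2160, so a decreases.
∂F/∂b = -3(b - 4)(b + 2); at b=2 this is 24, so b decreases.
The a-coordinate has no critical point in that direction and runs off to infinity.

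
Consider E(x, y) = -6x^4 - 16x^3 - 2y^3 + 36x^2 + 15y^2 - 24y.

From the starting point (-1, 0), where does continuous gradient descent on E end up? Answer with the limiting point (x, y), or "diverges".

(0, 1)

E is separable, so gradient descent decouples: x follows -∂E/∂x, y follows -∂E/∂y.
∂E/∂x = -24x(x - 1)(x + 3); at x=-1 this is -96, so x increases.
∂E/∂y = -6(y - 4)(y - 1); at y=0 this is -24, so y increases.
x converges to its nearest critical value 0 (a local min of the x-part); y converges to 1. The iterate converges to (0, 1).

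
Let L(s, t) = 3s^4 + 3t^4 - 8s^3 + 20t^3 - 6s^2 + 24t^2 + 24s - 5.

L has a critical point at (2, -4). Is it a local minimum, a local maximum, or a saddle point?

The mixed partial ∂²L/∂s∂t is 0, so the Hessian at any point is diag(L_ss, L_tt) = diag(12(3s^2 - 4s - 1), 12(3t^2 + 10t + 4)).
At (2, -4): H = diag(36, 144).
Both eigenvalues are positive, so H is positive definite: a local minimum.

local minimum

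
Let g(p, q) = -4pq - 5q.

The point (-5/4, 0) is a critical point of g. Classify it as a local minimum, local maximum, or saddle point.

The Hessian of g is constant: H = [[0, -4], [-4, 0]].
det(H) = 0·0 − (-4)² = -16.
Since det(H) < 0, H is indefinite and the critical point is a saddle point.

saddle point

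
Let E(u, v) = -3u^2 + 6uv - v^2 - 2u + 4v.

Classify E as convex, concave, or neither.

E is quadratic, so its Hessian is the constant matrix H = [[-6, 6], [6, -2]].
det(H) = -24, tr(H) = -8.
det(H) < 0, so H is indefinite: neither convex nor concave.

neither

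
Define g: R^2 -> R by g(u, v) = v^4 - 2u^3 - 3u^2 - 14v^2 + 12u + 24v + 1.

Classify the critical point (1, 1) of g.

The mixed partial ∂²g/∂u∂v is 0, so the Hessian at any point is diag(g_uu, g_vv) = diag(-6(2u + 1), 4(3v^2 - 7)).
At (1, 1): H = diag(-18, -16).
Both eigenvalues are negative, so H is negative definite: a local maximum.

local maximum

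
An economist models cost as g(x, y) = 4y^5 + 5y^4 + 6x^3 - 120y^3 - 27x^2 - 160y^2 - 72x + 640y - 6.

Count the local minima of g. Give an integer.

2

g separates as a function of x plus a function of y, so ∇g=0 decouples.
∂g/∂x = 18(x - 4)(x + 1) = 0 at x ∈ {-1, 4}; ∂g/∂y = 20(y - 4)(y - 1)(y + 2)(y + 4) = 0 at y ∈ {-4, -2, 1, 4}.
The Hessian is diagonal: diag(g_xx, g_yy). Second derivatives: g_xx(-1)=-90, g_xx(4)=90; g_yy(-4)=-1600, g_yy(-2)=720, g_yy(1)=-900, g_yy(4)=2880.
Local minima occur where both diagonal entries positive: (4, -2), (4, 4). Count: 2.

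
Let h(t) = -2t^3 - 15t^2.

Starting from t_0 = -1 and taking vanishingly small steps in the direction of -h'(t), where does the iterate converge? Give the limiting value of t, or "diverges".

-5

h'(t) = -6t(t + 5), so h'(-1) = 24.
Gradient descent moves in the -h' direction, i.e. t is decreasing.
The nearest critical point in that direction is t = -5, where h'' = 30 > 0 (a local minimum). The iterate converges there.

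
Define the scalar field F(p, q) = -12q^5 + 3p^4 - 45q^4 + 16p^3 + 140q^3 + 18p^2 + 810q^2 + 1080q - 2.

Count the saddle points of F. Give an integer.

F separates as a function of p plus a function of q, so ∇F=0 decouples.
∂F/∂p = 12p(p + 1)(p + 3) = 0 at p ∈ {-3, -1, 0}; ∂F/∂q = -60(q - 3)(q + 1)(q + 2)(q + 3) = 0 at q ∈ {-3, -2, -1, 3}.
The Hessian is diagonal: diag(F_pp, F_qq). Second derivatives: F_pp(-3)=72, F_pp(-1)=-24, F_pp(0)=36; F_qq(-3)=720, F_qq(-2)=-300, F_qq(-1)=480, F_qq(3)=-7200.
Saddle points occur where the two diagonal entries have opposite signs: (-3, -2), (-3, 3), (-1, -3), (-1, -1), (0, -2), (0, 3). Count: 6.

6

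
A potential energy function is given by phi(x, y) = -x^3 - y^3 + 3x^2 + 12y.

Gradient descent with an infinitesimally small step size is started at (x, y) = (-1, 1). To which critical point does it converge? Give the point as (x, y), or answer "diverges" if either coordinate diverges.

phi is separable, so gradient descent decouples: x follows -∂phi/∂x, y follows -∂phi/∂y.
∂phi/∂x = -3x(x - 2); at x=-1 this is -9, so x increases.
∂phi/∂y = -3(y - 2)(y + 2); at y=1 this is 9, so y decreases.
x converges to its nearest critical value 0 (a local min of the x-part); y converges to -2. The iterate converges to (0, -2).

(0, -2)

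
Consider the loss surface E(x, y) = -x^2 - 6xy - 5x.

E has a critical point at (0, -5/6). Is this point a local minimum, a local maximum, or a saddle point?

The Hessian of E is constant: H = [[-2, -6], [-6, 0]].
det(H) = (-2)·0 − (-6)² = -36.
Since det(H) < 0, H is indefinite and the critical point is a saddle point.

saddle point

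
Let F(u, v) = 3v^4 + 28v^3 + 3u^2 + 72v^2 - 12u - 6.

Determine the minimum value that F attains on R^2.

-18

F(u,v) separates as P(u) + Q(v) − 6, so its minimum is min P + min Q − 6.
P'(u) = 6u - 12 vanishes at u ∈ {2}; Q'(v) = 12v(v + 3)(v + 4) vanishes at v ∈ {-4, -3, 0}.
Local minima of P (where P''>0): P(2)=-12. Local minima of Q: Q(-4)=128, Q(0)=0.
So the global minimum of F is P(2) + Q(0) − 6 = -12 + 0 − 6 = -18, attained at (2, 0).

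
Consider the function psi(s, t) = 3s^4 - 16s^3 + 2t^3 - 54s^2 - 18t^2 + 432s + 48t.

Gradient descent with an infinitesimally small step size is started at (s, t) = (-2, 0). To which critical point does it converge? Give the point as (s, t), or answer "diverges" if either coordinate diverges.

diverges

psi is separable, so gradient descent decouples: s follows -∂psi/∂s, t follows -∂psi/∂t.
∂psi/∂s = 12(s - 4)(s - 3)(s + 3); at s=-2 this is 360, so s decreases.
∂psi/∂t = 6(t - 4)(t - 2); at t=0 this is 48, so t decreases.
The t-coordinate has no critical point in that direction and runs off to infinity.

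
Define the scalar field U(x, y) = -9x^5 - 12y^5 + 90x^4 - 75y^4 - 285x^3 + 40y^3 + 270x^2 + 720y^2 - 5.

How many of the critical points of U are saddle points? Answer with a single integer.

8

U separates as a function of x plus a function of y, so ∇U=0 decouples.
∂U/∂x = -45x(x - 4)(x - 3)(x - 1) = 0 at x ∈ {0, 1, 3, 4}; ∂U/∂y = -60y(y - 2)(y + 3)(y + 4) = 0 at y ∈ {-4, -3, 0, 2}.
The Hessian is diagonal: diag(U_xx, U_yy). Second derivatives: U_xx(0)=540, U_xx(1)=-270, U_xx(3)=270, U_xx(4)=-540; U_yy(-4)=1440, U_yy(-3)=-900, U_yy(0)=1440, U_yy(2)=-3600.
Saddle points occur where the two diagonal entries have opposite signs: (0, -3), (0, 2), (1, -4), (1, 0), (3, -3), (3, 2), (4, -4), (4, 0). Count: 8.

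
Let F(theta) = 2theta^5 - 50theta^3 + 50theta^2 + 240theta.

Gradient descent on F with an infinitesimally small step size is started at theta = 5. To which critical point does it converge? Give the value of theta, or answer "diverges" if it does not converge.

F'(theta) = 10(theta - 3)(theta - 2)(theta + 1)(theta + 4), so F'(5) = 3240.
Gradient descent moves in the -F' direction, i.e. theta is decreasing.
The nearest critical point in that direction is theta = 3, where F'' = 280 > 0 (a local minimum). The iterate converges there.

3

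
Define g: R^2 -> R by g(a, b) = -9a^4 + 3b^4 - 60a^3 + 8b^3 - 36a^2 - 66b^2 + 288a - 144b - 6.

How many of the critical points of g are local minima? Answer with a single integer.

g separates as a function of a plus a function of b, so ∇g=0 decouples.
∂g/∂a = -36(a - 1)(a + 2)(a + 4) = 0 at a ∈ {-4, -2, 1}; ∂g/∂b = 12(b - 3)(b + 1)(b + 4) = 0 at b ∈ {-4, -1, 3}.
The Hessian is diagonal: diag(g_aa, g_bb). Second derivatives: g_aa(-4)=-360, g_aa(-2)=216, g_aa(1)=-540; g_bb(-4)=252, g_bb(-1)=-144, g_bb(3)=336.
Local minima occur where both diagonal entries positive: (-2, -4), (-2, 3). Count: 2.

2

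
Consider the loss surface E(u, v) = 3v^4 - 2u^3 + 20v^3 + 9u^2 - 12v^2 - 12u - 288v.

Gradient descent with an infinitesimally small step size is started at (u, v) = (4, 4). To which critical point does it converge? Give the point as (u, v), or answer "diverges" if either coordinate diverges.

E is separable, so gradient descent decouples: u follows -∂E/∂u, v follows -∂E/∂v.
∂E/∂u = -6(u - 2)(u - 1); at u=4 this is -36, so u increases.
∂E/∂v = 12(v - 2)(v + 3)(v + 4); at v=4 this is 1344, so v decreases.
The u-coordinate has no critical point in that direction and runs off to infinity.

diverges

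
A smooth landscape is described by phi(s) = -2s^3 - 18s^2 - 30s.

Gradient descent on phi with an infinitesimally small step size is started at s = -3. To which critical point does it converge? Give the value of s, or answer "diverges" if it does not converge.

phi'(s) = -6(s + 1)(s + 5), so phi'(-3) = 24.
Gradient descent moves in the -phi' direction, i.e. s is decreasing.
The nearest critical point in that direction is s = -5, where phi'' = 24 > 0 (a local minimum). The iterate converges there.

-5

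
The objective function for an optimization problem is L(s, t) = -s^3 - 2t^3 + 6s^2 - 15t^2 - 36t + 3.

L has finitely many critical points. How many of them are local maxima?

1

L separates as a function of s plus a function of t, so ∇L=0 decouples.
∂L/∂s = -3s(s - 4) = 0 at s ∈ {0, 4}; ∂L/∂t = -6(t + 2)(t + 3) = 0 at t ∈ {-3, -2}.
The Hessian is diagonal: diag(L_ss, L_tt). Second derivatives: L_ss(0)=12, L_ss(4)=-12; L_tt(-3)=6, L_tt(-2)=-6.
Local maxima occur where both diagonal entries negative: (4, -2). Count: 1.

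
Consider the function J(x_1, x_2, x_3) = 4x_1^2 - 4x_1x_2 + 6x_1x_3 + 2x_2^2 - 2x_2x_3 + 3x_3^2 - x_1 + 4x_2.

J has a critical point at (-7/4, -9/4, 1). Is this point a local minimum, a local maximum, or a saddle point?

local minimum

The Hessian is constant: H = [[8, -4, 6], [-4, 4, -2], [6, -2, 6]].
Leading principal minors: Δ₁ = 8, Δ₂ = 16, Δ₃ = 16.
All leading minors are positive, so H is positive definite: a local minimum.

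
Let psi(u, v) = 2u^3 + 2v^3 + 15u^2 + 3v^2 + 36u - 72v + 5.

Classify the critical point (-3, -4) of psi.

The mixed partial ∂²psi/∂u∂v is 0, so the Hessian at any point is diag(psi_uu, psi_vv) = diag(6(2u + 5), 6(2v + 1)).
At (-3, -4): H = diag(-6, -42).
Both eigenvalues are negative, so H is negative definite: a local maximum.

local maximum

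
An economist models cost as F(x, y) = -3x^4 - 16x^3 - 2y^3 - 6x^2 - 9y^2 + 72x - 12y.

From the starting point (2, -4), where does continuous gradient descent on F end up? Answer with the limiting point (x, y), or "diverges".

diverges

F is separable, so gradient descent decouples: x follows -∂F/∂x, y follows -∂F/∂y.
∂F/∂x = -12(x - 1)(x + 2)(x + 3); at x=2 this is -240, so x increases.
∂F/∂y = -6(y + 1)(y + 2); at y=-4 this is -36, so y increases.
The x-coordinate has no critical point in that direction and runs off to infinity.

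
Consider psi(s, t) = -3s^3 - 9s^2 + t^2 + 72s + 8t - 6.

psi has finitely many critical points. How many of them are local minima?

psi separates as a function of s plus a function of t, so ∇psi=0 decouples.
∂psi/∂s = -9(s - 2)(s + 4) = 0 at s ∈ {-4, 2}; ∂psi/∂t = 2(t + 4) = 0 at t ∈ {-4}.
The Hessian is diagonal: diag(psi_ss, psi_tt). Second derivatives: psi_ss(-4)=54, psi_ss(2)=-54; psi_tt(-4)=2.
Local minima occur where both diagonal entries positive: (-4, -4). Count: 1.

1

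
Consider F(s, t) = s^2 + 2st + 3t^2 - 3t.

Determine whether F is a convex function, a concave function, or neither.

convex

F is quadratic, so its Hessian is the constant matrix H = [[2, 2], [2, 6]].
det(H) = 8, tr(H) = 8.
det(H) > 0 and tr(H) > 0, so H is positive definite everywhere: convex.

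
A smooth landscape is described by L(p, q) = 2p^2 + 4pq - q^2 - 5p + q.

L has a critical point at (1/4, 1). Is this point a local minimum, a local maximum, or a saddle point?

saddle point

The Hessian of L is constant: H = [[4, 4], [4, -2]].
det(H) = 4·(-2) − 4² = -24.
Since det(H) < 0, H is indefinite and the critical point is a saddle point.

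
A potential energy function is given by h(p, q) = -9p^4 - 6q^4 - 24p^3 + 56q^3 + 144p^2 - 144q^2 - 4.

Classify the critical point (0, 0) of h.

saddle point

The mixed partial ∂²h/∂p∂q is 0, so the Hessian at any point is diag(h_pp, h_qq) = diag(36(-3p^2 - 4p + 8), 24(-3q^2 + 14q - 12)).
At (0, 0): H = diag(288, -288).
The eigenvalues have opposite signs, so H is indefinite: a saddle point.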